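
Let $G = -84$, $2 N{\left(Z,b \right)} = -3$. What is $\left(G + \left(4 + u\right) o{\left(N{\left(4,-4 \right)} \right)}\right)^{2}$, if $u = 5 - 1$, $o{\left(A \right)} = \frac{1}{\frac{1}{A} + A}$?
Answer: $\frac{1299600}{169} \approx 7689.9$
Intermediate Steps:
$N{\left(Z,b \right)} = - \frac{3}{2}$ ($N{\left(Z,b \right)} = \frac{1}{2} \left(-3\right) = - \frac{3}{2}$)
$o{\left(A \right)} = \frac{1}{A + \frac{1}{A}}$
$u = 4$ ($u = 5 - 1 = 4$)
$\left(G + \left(4 + u\right) o{\left(N{\left(4,-4 \right)} \right)}\right)^{2} = \left(-84 + \left(4 + 4\right) \left(- \frac{3}{2 \left(1 + \left(- \frac{3}{2}\right)^{2}\right)}\right)\right)^{2} = \left(-84 + 8 \left(- \frac{3}{2 \left(1 + \frac{9}{4}\right)}\right)\right)^{2} = \left(-84 + 8 \left(- \frac{3}{2 \cdot \frac{13}{4}}\right)\right)^{2} = \left(-84 + 8 \left(\left(- \frac{3}{2}\right) \frac{4}{13}\right)\right)^{2} = \left(-84 + 8 \left(- \frac{6}{13}\right)\right)^{2} = \left(-84 - \frac{48}{13}\right)^{2} = \left(- \frac{1140}{13}\right)^{2} = \frac{1299600}{169}$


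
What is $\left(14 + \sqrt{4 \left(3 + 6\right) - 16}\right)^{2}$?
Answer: $216 + 56 \sqrt{5} \approx 341.22$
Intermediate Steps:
$\left(14 + \sqrt{4 \left(3 + 6\right) - 16}\right)^{2} = \left(14 + \sqrt{4 \cdot 9 - 16}\right)^{2} = \left(14 + \sqrt{36 - 16}\right)^{2} = \left(14 + \sqrt{20}\right)^{2} = \left(14 + 2 \sqrt{5}\right)^{2}$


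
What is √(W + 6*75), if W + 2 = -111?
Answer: √337 ≈ 18.358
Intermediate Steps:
W = -113 (W = -2 - 111 = -113)
√(W + 6*75) = √(-113 + 6*75) = √(-113 + 450) = √337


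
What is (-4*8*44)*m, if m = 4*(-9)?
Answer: 50688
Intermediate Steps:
m = -36
(-4*8*44)*m = (-4*8*44)*(-36) = -32*44*(-36) = -1408*(-36) = 50688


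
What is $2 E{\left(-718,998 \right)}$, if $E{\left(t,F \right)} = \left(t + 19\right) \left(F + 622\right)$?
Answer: $-2264760$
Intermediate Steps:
$E{\left(t,F \right)} = \left(19 + t\right) \left(622 + F\right)$
$2 E{\left(-718,998 \right)} = 2 \left(11818 + 19 \cdot 998 + 622 \left(-718\right) + 998 \left(-718\right)\right) = 2 \left(11818 + 18962 - 446596 - 716564\right) = 2 \left(-1132380\right) = -2264760$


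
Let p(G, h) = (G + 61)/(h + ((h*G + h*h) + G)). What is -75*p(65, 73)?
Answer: -1575/1702 ≈ -0.92538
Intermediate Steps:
p(G, h) = (61 + G)/(G + h + h² + G*h) (p(G, h) = (61 + G)/(h + ((G*h + h²) + G)) = (61 + G)/(h + ((h² + G*h) + G)) = (61 + G)/(h + (G + h² + G*h)) = (61 + G)/(G + h + h² + G*h))
-75*p(65, 73) = -75*(61 + 65)/(65 + 73 + 73² + 65*73) = -75*126/(65 + 73 + 5329 + 4745) = -75*126/10212 = -25*126/3404 = -75*21/1702 = -1575/1702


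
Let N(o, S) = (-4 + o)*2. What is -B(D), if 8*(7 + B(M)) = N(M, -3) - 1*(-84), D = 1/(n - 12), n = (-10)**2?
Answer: -881/352 ≈ -2.5028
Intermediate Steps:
n = 100
N(o, S) = -8 + 2*o
D = 1/88 (D = 1/(100 - 12) = 1/88 ≈ 0.011364)
B(M) = 5/2 + M/4 (B(M) = -7 + ((-8 + 2*M) - 1*(-84))/8 = -7 + ((-8 + 2*M) + 84)/8 = -7 + (76 + 2*M)/8 = -7 + (19/2 + M/4) = 5/2 + M/4)
-B(D) = -(5/2 + (1/4)*(1/88)) = -(5/2 + 1/352) = -1*881/352 = -881/352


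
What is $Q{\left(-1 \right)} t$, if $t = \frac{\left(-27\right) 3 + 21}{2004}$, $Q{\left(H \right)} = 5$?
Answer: $- \frac{25}{167} \approx -0.1497$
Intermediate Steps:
$t = - \frac{5}{167}$ ($t = \left(-81 + 21\right) \frac{1}{2004} = \left(-60\right) \frac{1}{2004} = - \frac{5}{167} \approx -0.02994$)
$Q{\left(-1 \right)} t = 5 \left(- \frac{5}{167}\right) = - \frac{25}{167}$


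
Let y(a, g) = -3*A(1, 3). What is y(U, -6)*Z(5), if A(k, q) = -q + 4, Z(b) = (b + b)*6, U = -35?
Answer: -180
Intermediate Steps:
Z(b) = 12*b (Z(b) = (2*b)*6 = 12*b)
A(k, q) = 4 - q
y(a, g) = -3 (y(a, g) = -3*(4 - 1*3) = -3*(4 - 3) = -3*1 = -3)
y(U, -6)*Z(5) = -36*5 = -3*60 = -180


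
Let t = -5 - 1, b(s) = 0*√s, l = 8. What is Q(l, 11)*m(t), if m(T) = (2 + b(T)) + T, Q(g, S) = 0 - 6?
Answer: 24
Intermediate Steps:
b(s) = 0
Q(g, S) = -6
t = -6
m(T) = 2 + T (m(T) = (2 + 0) + T = 2 + T)
Q(l, 11)*m(t) = -6*(2 - 6) = -6*(-4) = 24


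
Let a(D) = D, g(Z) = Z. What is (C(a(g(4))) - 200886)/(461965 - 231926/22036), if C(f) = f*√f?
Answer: -2213273804/5089814407 ≈ -0.43484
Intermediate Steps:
C(f) = f^(3/2)
(C(a(g(4))) - 200886)/(461965 - 231926/22036) = (4^(3/2) - 200886)/(461965 - 231926/22036) = (8 - 200886)/(461965 - 231926*1/22036) = -200878/(461965 - 115963/11018) = -200878/5089814407/11018 = -200878*11018/5089814407 = -2213273804/5089814407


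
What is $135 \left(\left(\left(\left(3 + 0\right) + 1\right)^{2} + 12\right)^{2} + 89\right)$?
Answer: $117855$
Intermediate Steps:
$135 \left(\left(\left(\left(3 + 0\right) + 1\right)^{2} + 12\right)^{2} + 89\right) = 135 \left(\left(\left(3 + 1\right)^{2} + 12\right)^{2} + 89\right) = 135 \left(\left(4^{2} + 12\right)^{2} + 89\right) = 135 \left(\left(16 + 12\right)^{2} + 89\right) = 135 \left(28^{2} + 89\right) = 135 \left(784 + 89\right) = 135 \cdot 873 = 117855$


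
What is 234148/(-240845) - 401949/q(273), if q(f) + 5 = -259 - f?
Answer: 32227223143/43111255 ≈ 747.54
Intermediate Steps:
q(f) = -264 - f (q(f) = -5 + (-259 - f) = -264 - f)
234148/(-240845) - 401949/q(273) = 234148/(-240845) - 401949/(-264 - 1*273) = 234148*(-1/240845) - 401949/(-264 - 273) = -234148/240845 - 401949/(-537) = -234148/240845 - 401949*(-1/537) = -234148/240845 + 133983/179 = 32227223143/43111255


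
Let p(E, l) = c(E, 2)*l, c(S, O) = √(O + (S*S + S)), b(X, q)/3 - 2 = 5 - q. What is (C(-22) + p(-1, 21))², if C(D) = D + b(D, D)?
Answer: 5107 + 2730*√2 ≈ 8967.8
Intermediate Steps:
b(X, q) = 21 - 3*q (b(X, q) = 6 + 3*(5 - q) = 6 + (15 - 3*q) = 21 - 3*q)
c(S, O) = √(O + S + S²) (c(S, O) = √(O + (S² + S)) = √(O + (S + S²)) = √(O + S + S²))
p(E, l) = l*√(2 + E + E²) (p(E, l) = √(2 + E + E²)*l = l*√(2 + E + E²))
C(D) = 21 - 2*D (C(D) = D + (21 - 3*D) = 21 - 2*D)
(C(-22) + p(-1, 21))² = ((21 - 2*(-22)) + 21*√(2 - 1 + (-1)²))² = ((21 + 44) + 21*√(2 - 1 + 1))² = (65 + 21*√2)²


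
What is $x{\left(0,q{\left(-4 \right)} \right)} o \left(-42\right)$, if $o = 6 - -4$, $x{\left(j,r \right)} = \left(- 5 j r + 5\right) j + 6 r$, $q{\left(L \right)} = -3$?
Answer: $7560$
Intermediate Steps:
$x{\left(j,r \right)} = 6 r + j \left(5 - 5 j r\right)$ ($x{\left(j,r \right)} = \left(- 5 j r + 5\right) j + 6 r = \left(5 - 5 j r\right) j + 6 r = j \left(5 - 5 j r\right) + 6 r = 6 r + j \left(5 - 5 j r\right)$)
$o = 10$ ($o = 6 + 4 = 10$)
$x{\left(0,q{\left(-4 \right)} \right)} o \left(-42\right) = \left(5 \cdot 0 + 6 \left(-3\right) - - 15 \cdot 0^{2}\right) 10 \left(-42\right) = \left(0 - 18 - \left(-15\right) 0\right) 10 \left(-42\right) = \left(0 - 18 + 0\right) 10 \left(-42\right) = \left(-18\right) 10 \left(-42\right) = \left(-180\right) \left(-42\right) = 7560$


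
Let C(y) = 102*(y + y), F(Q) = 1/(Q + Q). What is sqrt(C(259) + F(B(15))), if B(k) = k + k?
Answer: sqrt(47552415)/30 ≈ 229.86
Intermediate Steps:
B(k) = 2*k
F(Q) = 1/(2*Q)
C(y) = 204*y (C(y) = 102*(2*y) = 204*y)
sqrt(C(259) + F(B(15))) = sqrt(204*259 + 1/(2*((2*15)))) = sqrt(52836 + (1/2)/30) = sqrt(52836 + (1/2)*(1/30)) = sqrt(52836 + 1/60) = sqrt(3170161/60) = sqrt(47552415)/30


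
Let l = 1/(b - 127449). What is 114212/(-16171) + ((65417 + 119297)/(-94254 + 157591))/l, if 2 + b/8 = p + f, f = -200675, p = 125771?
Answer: -2170658508124962/1024222627 ≈ -2.1193e+6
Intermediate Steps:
b = -599248 (b = -16 + 8*(125771 - 200675) = -16 + 8*(-74904) = -16 - 599232 = -599248)
l = -1/726697 (l = 1/(-599248 - 127449) = 1/(-726697) = -1/726697 ≈ -1.3761e-6)
114212/(-16171) + ((65417 + 119297)/(-94254 + 157591))/l = 114212/(-16171) + ((65417 + 119297)/(-94254 + 157591))/(-1/726697) = 114212*(-1/16171) + (184714/63337)*(-726697) = -114212/16171 + (184714*(1/63337))*(-726697) = -114212/16171 + (184714/63337)*(-726697) = -114212/16171 - 134231109658/63337 = -2170658508124962/1024222627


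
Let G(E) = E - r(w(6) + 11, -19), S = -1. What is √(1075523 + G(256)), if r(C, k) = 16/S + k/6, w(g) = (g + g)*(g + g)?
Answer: √38728734/6 ≈ 1037.2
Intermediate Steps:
w(g) = 4*g² (w(g) = (2*g)*(2*g) = 4*g²)
r(C, k) = -16 + k/6 (r(C, k) = 16/(-1) + k/6 = 16*(-1) + k*(⅙) = -16 + k/6)
G(E) = 115/6 + E (G(E) = E - (-16 + (⅙)*(-19)) = E - (-16 - 19/6) = E - 1*(-115/6) = E + 115/6 = 115/6 + E)
√(1075523 + G(256)) = √(1075523 + (115/6 + 256)) = √(1075523 + 1651/6) = √(6454789/6) = √38728734/6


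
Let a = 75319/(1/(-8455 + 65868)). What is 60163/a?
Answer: 60163/4324289747 ≈ 1.3913e-5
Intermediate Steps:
a = 4324289747 (a = 75319/(1/57413) = 75319*57413 = 4324289747)
60163/a = 60163/4324289747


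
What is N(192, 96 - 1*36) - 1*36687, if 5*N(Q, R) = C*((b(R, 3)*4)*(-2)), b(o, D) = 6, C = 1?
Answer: -183483/5 ≈ -36697.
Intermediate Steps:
N(Q, R) = -48/5 (N(Q, R) = (1*((6*4)*(-2)))/5 = (1*(24*(-2)))/5 = (1*(-48))/5 = (⅕)*(-48) = -48/5)
N(192, 96 - 1*36) - 1*36687 = -48/5 - 1*36687 = -48/5 - 36687 = -183483/5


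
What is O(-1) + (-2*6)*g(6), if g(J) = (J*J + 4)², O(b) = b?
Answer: -19201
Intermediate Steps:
g(J) = (4 + J²)² (g(J) = (J² + 4)² = (4 + J²)²)
O(-1) + (-2*6)*g(6) = -1 + (-2*6)*(4 + 6²)² = -1 - 12*(4 + 36)² = -1 - 12*40² = -1 - 12*1600 = -1 - 19200 = -19201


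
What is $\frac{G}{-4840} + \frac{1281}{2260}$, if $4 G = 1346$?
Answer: $\frac{108791}{218768} \approx 0.49729$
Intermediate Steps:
$G = \frac{673}{2}$ ($G = \frac{1}{4} \cdot 1346 = \frac{673}{2} \approx 336.5$)
$\frac{G}{-4840} + \frac{1281}{2260} = \frac{673}{2 \left(-4840\right)} + \frac{1281}{2260} = \frac{673}{2} \left(- \frac{1}{4840}\right) + 1281 \cdot \frac{1}{2260} = - \frac{673}{9680} + \frac{1281}{2260} = \frac{108791}{218768}$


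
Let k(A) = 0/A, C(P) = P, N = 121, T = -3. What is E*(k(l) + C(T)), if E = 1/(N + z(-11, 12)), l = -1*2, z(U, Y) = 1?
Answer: -3/122 ≈ -0.024590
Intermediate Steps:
l = -2
E = 1/122 (E = 1/(121 + 1) = 1/122 ≈ 0.0081967)
k(A) = 0
E*(k(l) + C(T)) = (0 - 3)/122 = (1/122)*(-3) = -3/122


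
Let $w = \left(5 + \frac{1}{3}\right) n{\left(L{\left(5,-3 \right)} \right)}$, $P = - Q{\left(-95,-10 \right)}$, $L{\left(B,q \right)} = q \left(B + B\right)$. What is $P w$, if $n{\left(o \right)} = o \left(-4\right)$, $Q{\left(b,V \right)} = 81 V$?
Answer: $518400$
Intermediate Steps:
$L{\left(B,q \right)} = 2 B q$ ($L{\left(B,q \right)} = q 2 B = 2 B q$)
$P = 810$ ($P = - 81 \left(-10\right) = \left(-1\right) \left(-810\right) = 810$)
$n{\left(o \right)} = - 4 o$
$w = 640$ ($w = \left(5 + \frac{1}{3}\right) \left(- 4 \cdot 2 \cdot 5 \left(-3\right)\right) = \left(5 + \frac{1}{3}\right) \left(\left(-4\right) \left(-30\right)\right) = \frac{16}{3} \cdot 120 = 640$)
$P w = 810 \cdot 640 = 518400$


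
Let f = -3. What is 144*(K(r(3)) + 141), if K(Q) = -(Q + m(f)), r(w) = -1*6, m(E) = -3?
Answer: 21600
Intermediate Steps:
r(w) = -6
K(Q) = 3 - Q (K(Q) = -(Q - 3) = -(-3 + Q) = 3 - Q)
144*(K(r(3)) + 141) = 144*((3 - 1*(-6)) + 141) = 144*((3 + 6) + 141) = 144*(9 + 141) = 144*150 = 21600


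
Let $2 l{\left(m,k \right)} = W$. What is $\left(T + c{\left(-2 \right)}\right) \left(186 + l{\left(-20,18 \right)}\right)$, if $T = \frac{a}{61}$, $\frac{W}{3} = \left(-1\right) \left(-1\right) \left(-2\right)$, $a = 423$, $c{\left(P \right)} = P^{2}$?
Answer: $2001$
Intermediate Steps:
$W = -6$ ($W = 3 \left(-1\right) \left(-1\right) \left(-2\right) = 3 \cdot 1 \left(-2\right) = 3 \left(-2\right) = -6$)
$T = \frac{423}{61} \approx 6.9344$
$l{\left(m,k \right)} = -3$ ($l{\left(m,k \right)} = \frac{1}{2} \left(-6\right) = -3$)
$\left(T + c{\left(-2 \right)}\right) \left(186 + l{\left(-20,18 \right)}\right) = \left(\frac{423}{61} + \left(-2\right)^{2}\right) \left(186 - 3\right) = \left(\frac{423}{61} + 4\right) 183 = \frac{667}{61} \cdot 183 = 2001$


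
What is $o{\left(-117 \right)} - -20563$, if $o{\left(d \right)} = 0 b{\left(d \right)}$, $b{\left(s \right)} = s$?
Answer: $20563$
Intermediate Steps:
$o{\left(d \right)} = 0$ ($o{\left(d \right)} = 0 d = 0$)
$o{\left(-117 \right)} - -20563 = 0 - -20563 = 0 + 20563 = 20563$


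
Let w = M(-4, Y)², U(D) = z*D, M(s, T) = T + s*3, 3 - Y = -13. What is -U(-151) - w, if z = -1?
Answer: -167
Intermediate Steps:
Y = 16 (Y = 3 - 1*(-13) = 3 + 13 = 16)
M(s, T) = T + 3*s
U(D) = -D
w = 16 (w = (16 + 3*(-4))² = (16 - 12)² = 4² = 16)
-U(-151) - w = -(-1)*(-151) - 1*16 = -1*151 - 16 = -151 - 16 = -167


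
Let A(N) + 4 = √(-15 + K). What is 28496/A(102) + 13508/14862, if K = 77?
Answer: 423662894/170913 + 14248*√62/23 ≈ 7356.6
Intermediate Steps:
A(N) = -4 + √62 (A(N) = -4 + √(-15 + 77) = -4 + √62)
28496/A(102) + 13508/14862 = 28496/(-4 + √62) + 13508/14862 = 28496/(-4 + √62) + 13508*(1/14862) = 28496/(-4 + √62) + 6754/7431 = 6754/7431 + 28496/(-4 + √62)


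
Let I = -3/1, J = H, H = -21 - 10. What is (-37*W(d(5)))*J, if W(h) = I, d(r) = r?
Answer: -3441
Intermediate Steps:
H = -31
J = -31
I = -3 (I = -3*1 = -3)
W(h) = -3
(-37*W(d(5)))*J = -37*(-3)*(-31) = 111*(-31) = -3441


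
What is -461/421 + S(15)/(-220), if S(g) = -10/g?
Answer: -151709/138930 ≈ -1.0920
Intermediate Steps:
-461/421 + S(15)/(-220) = -461/421 - 10/15/(-220) = -461*1/421 - 10*1/15*(-1/220) = -461/421 - 2/3*(-1/220) = -461/421 + 1/330 = -151709/138930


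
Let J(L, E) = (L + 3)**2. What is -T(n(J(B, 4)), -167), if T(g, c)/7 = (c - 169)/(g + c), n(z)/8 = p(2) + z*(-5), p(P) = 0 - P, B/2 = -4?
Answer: -336/169 ≈ -1.9882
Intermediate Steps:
B = -8 (B = 2*(-4) = -8)
J(L, E) = (3 + L)**2
p(P) = -P
n(z) = -16 - 40*z (n(z) = 8*(-1*2 + z*(-5)) = 8*(-2 - 5*z) = -16 - 40*z)
T(g, c) = 7*(-169 + c)/(c + g) (T(g, c) = 7*((c - 169)/(g + c)) = 7*((-169 + c)/(c + g)) = 7*(-169 + c)/(c + g))
-T(n(J(B, 4)), -167) = -7*(-169 - 167)/(-167 + (-16 - 40*(3 - 8)**2)) = -7*(-336)/(-167 + (-16 - 40*(-5)**2)) = -7*(-336)/(-167 + (-16 - 40*25)) = -7*(-336)/(-167 + (-16 - 1000)) = -7*(-336)/(-167 - 1016) = -7*(-336)/(-1183) = -7*(-1)*(-336)/1183 = -1*336/169 = -336/169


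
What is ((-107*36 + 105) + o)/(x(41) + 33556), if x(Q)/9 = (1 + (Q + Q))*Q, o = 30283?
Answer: 26536/64183 ≈ 0.41344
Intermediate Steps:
x(Q) = 9*Q*(1 + 2*Q) (x(Q) = 9*((1 + (Q + Q))*Q) = 9*((1 + 2*Q)*Q) = 9*(Q*(1 + 2*Q)) = 9*Q*(1 + 2*Q))
((-107*36 + 105) + o)/(x(41) + 33556) = ((-107*36 + 105) + 30283)/(9*41*(1 + 2*41) + 33556) = ((-3852 + 105) + 30283)/(9*41*(1 + 82) + 33556) = (-3747 + 30283)/(9*41*83 + 33556) = 26536/(30627 + 33556) = 26536/64183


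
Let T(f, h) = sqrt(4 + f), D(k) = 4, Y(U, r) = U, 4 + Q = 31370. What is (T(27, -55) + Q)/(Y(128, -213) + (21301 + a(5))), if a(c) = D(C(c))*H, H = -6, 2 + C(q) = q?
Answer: 31366/21405 + sqrt(31)/21405 ≈ 1.4656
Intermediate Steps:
Q = 31366 (Q = -4 + 31370 = 31366)
C(q) = -2 + q
a(c) = -24 (a(c) = 4*(-6) = -24)
(T(27, -55) + Q)/(Y(128, -213) + (21301 + a(5))) = (sqrt(4 + 27) + 31366)/(128 + (21301 - 24)) = (sqrt(31) + 31366)/(128 + 21277) = (31366 + sqrt(31))/21405 = (31366 + sqrt(31))*(1/21405) = 31366/21405 + sqrt(31)/21405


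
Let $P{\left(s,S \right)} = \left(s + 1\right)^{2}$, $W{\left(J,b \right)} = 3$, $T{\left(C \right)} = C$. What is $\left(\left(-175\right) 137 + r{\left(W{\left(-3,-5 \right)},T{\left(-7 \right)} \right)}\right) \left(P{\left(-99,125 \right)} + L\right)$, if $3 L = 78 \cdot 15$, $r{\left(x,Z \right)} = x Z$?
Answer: $-239816024$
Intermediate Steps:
$P{\left(s,S \right)} = \left(1 + s\right)^{2}$
$r{\left(x,Z \right)} = Z x$
$L = 390$ ($L = \frac{78 \cdot 15}{3} = \frac{1}{3} \cdot 1170 = 390$)
$\left(\left(-175\right) 137 + r{\left(W{\left(-3,-5 \right)},T{\left(-7 \right)} \right)}\right) \left(P{\left(-99,125 \right)} + L\right) = \left(\left(-175\right) 137 - 21\right) \left(\left(1 - 99\right)^{2} + 390\right) = \left(-23975 - 21\right) \left(\left(-98\right)^{2} + 390\right) = - 23996 \left(9604 + 390\right) = \left(-23996\right) 9994 = -239816024$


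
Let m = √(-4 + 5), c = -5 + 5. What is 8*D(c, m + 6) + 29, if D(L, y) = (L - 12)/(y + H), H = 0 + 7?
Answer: 155/7 ≈ 22.143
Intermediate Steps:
c = 0
m = 1 (m = √1 = 1)
H = 7
D(L, y) = (-12 + L)/(7 + y) (D(L, y) = (L - 12)/(y + 7) = (-12 + L)/(7 + y))
8*D(c, m + 6) + 29 = 8*((-12 + 0)/(7 + (1 + 6))) + 29 = 8*(-12/(7 + 7)) + 29 = 8*(-12/14) + 29 = 8*((1/14)*(-12)) + 29 = 8*(-6/7) + 29 = -48/7 + 29 = 155/7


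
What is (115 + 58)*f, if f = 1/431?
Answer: 173/431 ≈ 0.40139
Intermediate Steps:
f = 1/431 ≈ 0.0023202
(115 + 58)*f = (115 + 58)*(1/431) = 173*(1/431) = 173/431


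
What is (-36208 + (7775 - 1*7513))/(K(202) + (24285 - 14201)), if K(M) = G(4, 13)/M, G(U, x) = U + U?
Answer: -605091/169748 ≈ -3.5646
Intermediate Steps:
G(U, x) = 2*U
K(M) = 8/M (K(M) = (2*4)/M = 8/M)
(-36208 + (7775 - 1*7513))/(K(202) + (24285 - 14201)) = (-36208 + (7775 - 1*7513))/(8/202 + (24285 - 14201)) = (-36208 + (7775 - 7513))/(8*(1/202) + 10084) = (-36208 + 262)/(4/101 + 10084) = -35946/1018488/101 = -35946*101/1018488 = -605091/169748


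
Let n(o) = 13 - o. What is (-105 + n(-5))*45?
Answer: -3915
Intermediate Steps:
(-105 + n(-5))*45 = (-105 + (13 - 1*(-5)))*45 = (-105 + (13 + 5))*45 = (-105 + 18)*45 = -87*45 = -3915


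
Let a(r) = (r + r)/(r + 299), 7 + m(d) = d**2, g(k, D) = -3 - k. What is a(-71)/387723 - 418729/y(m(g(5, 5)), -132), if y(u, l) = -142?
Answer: 4626999623389/1569114981 ≈ 2948.8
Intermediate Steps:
m(d) = -7 + d**2
a(r) = 2*r/(299 + r) (a(r) = (2*r)/(299 + r) = 2*r/(299 + r))
a(-71)/387723 - 418729/y(m(g(5, 5)), -132) = (2*(-71)/(299 - 71))/387723 - 418729/(-142) = (2*(-71)/228)*(1/387723) - 418729*(-1/142) = (2*(-71)*(1/228))*(1/387723) + 418729/142 = -71/114*1/387723 + 418729/142 = -71/44200422 + 418729/142 = 4626999623389/1569114981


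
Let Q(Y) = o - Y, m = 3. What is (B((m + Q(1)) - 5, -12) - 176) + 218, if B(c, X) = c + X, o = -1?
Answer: 26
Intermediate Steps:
Q(Y) = -1 - Y
B(c, X) = X + c
(B((m + Q(1)) - 5, -12) - 176) + 218 = ((-12 + ((3 + (-1 - 1*1)) - 5)) - 176) + 218 = ((-12 + ((3 + (-1 - 1)) - 5)) - 176) + 218 = ((-12 + ((3 - 2) - 5)) - 176) + 218 = ((-12 + (1 - 5)) - 176) + 218 = ((-12 - 4) - 176) + 218 = (-16 - 176) + 218 = -192 + 218 = 26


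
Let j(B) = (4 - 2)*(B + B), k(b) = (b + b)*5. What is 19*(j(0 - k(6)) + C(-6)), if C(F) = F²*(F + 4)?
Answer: -5928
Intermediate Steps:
k(b) = 10*b (k(b) = (2*b)*5 = 10*b)
C(F) = F²*(4 + F)
j(B) = 4*B (j(B) = 2*(2*B) = 4*B)
19*(j(0 - k(6)) + C(-6)) = 19*(4*(0 - 10*6) + (-6)²*(4 - 6)) = 19*(4*(0 - 1*60) + 36*(-2)) = 19*(4*(0 - 60) - 72) = 19*(4*(-60) - 72) = 19*(-240 - 72) = 19*(-312) = -5928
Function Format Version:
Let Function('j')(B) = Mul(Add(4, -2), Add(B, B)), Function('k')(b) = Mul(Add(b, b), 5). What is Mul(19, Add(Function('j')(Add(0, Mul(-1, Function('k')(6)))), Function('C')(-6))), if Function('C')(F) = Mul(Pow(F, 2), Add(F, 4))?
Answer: -5928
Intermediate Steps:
Function('k')(b) = Mul(10, b) (Function('k')(b) = Mul(Mul(2, b), 5) = Mul(10, b))
Function('C')(F) = Mul(Pow(F, 2), Add(4, F))
Function('j')(B) = Mul(4, B) (Function('j')(B) = Mul(2, Mul(2, B)) = Mul(4, B))
Mul(19, Add(Function('j')(Add(0, Mul(-1, Function('k')(6)))), Function('C')(-6))) = Mul(19, Add(Mul(4, Add(0, Mul(-1, Mul(10, 6)))), Mul(Pow(-6, 2), Add(4, -6)))) = Mul(19, Add(Mul(4, Add(0, Mul(-1, 60))), Mul(36, -2))) = Mul(19, Add(Mul(4, Add(0, -60)), -72)) = Mul(19, Add(Mul(4, -60), -72)) = Mul(19, Add(-240, -72)) = Mul(19, -312) = -5928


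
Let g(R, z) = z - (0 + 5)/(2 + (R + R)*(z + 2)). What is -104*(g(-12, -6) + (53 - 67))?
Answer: 102180/49 ≈ 2085.3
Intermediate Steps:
g(R, z) = z - 5/(2 + 2*R*(2 + z)) (g(R, z) = z - 5/(2 + (2*R)*(2 + z)) = z - 5/(2 + 2*R*(2 + z)))
-104*(g(-12, -6) + (53 - 67)) = -104*((-5/2 - 6 - 12*(-6)² + 2*(-12)*(-6))/(1 + 2*(-12) - 12*(-6)) + (53 - 67)) = -104*((-5/2 - 6 - 12*36 + 144)/(1 - 24 + 72) - 14) = -104*((-5/2 - 6 - 432 + 144)/49 - 14) = -104*((1/49)*(-593/2) - 14) = -104*(-593/98 - 14) = -104*(-1965/98) = 102180/49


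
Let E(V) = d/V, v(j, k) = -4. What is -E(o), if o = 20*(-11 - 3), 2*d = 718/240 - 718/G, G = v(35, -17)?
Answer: 21899/67200 ≈ 0.32588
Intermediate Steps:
G = -4
d = 21899/240 (d = (718/240 - 718/(-4))/2 = (718*(1/240) - 718*(-¼))/2 = (359/120 + 359/2)/2 = (½)*(21899/120) = 21899/240 ≈ 91.246)
o = -280 (o = 20*(-14) = -280)
E(V) = 21899/(240*V)
-E(o) = -21899/(240*(-280)) = -21899*(-1)/(240*280) = -1*(-21899/67200) = 21899/67200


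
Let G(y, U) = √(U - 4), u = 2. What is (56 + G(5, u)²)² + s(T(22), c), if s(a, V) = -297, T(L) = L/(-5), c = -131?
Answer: 2619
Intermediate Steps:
T(L) = -L/5 (T(L) = L*(-⅕) = -L/5)
G(y, U) = √(-4 + U)
(56 + G(5, u)²)² + s(T(22), c) = (56 + (√(-4 + 2))²)² - 297 = (56 + (√(-2))²)² - 297 = (56 + (I*√2)²)² - 297 = (56 - 2)² - 297 = 54² - 297 = 2916 - 297 = 2619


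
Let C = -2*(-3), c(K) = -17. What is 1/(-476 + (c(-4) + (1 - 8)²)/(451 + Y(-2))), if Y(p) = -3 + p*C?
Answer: -109/51876 ≈ -0.0021012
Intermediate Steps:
C = 6
Y(p) = -3 + 6*p (Y(p) = -3 + p*6 = -3 + 6*p)
1/(-476 + (c(-4) + (1 - 8)²)/(451 + Y(-2))) = 1/(-476 + (-17 + (1 - 8)²)/(451 + (-3 + 6*(-2)))) = 1/(-476 + (-17 + (-7)²)/(451 + (-3 - 12))) = 1/(-476 + (-17 + 49)/(451 - 15)) = 1/(-476 + 32/436) = 1/(-476 + 32*(1/436)) = 1/(-476 + 8/109) = 1/(-51876/109) = -109/51876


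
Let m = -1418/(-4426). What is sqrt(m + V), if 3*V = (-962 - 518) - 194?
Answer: I*sqrt(2731162885)/2213 ≈ 23.615*I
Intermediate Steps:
m = 709/2213 (m = -1418*(-1/4426) = 709/2213 ≈ 0.32038)
V = -558 (V = ((-962 - 518) - 194)/3 = (-1480 - 194)/3 = (1/3)*(-1674) = -558)
sqrt(m + V) = sqrt(709/2213 - 558) = sqrt(-1234145/2213) = I*sqrt(2731162885)/2213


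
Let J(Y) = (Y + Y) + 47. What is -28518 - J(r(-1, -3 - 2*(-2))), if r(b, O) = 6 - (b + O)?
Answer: -28577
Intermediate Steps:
r(b, O) = 6 - O - b (r(b, O) = 6 - (O + b) = 6 + (-O - b) = 6 - O - b)
J(Y) = 47 + 2*Y (J(Y) = 2*Y + 47 = 47 + 2*Y)
-28518 - J(r(-1, -3 - 2*(-2))) = -28518 - (47 + 2*(6 - (-3 - 2*(-2)) - 1*(-1))) = -28518 - (47 + 2*(6 - (-3 + 4) + 1)) = -28518 - (47 + 2*(6 - 1*1 + 1)) = -28518 - (47 + 2*(6 - 1 + 1)) = -28518 - (47 + 2*6) = -28518 - (47 + 12) = -28518 - 1*59 = -28518 - 59 = -28577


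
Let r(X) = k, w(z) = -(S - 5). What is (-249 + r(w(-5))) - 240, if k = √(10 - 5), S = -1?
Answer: -489 + √5 ≈ -486.76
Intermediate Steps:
k = √5 ≈ 2.2361
w(z) = 6 (w(z) = -(-1 - 5) = -1*(-6) = 6)
r(X) = √5
(-249 + r(w(-5))) - 240 = (-249 + √5) - 240 = -489 + √5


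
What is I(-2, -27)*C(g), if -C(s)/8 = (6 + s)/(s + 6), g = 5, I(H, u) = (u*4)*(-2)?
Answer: -1728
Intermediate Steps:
I(H, u) = -8*u (I(H, u) = (4*u)*(-2) = -8*u)
C(s) = -8 (C(s) = -8*(6 + s)/(s + 6) = -8*(6 + s)/(6 + s) = -8*1 = -8)
I(-2, -27)*C(g) = -8*(-27)*(-8) = 216*(-8) = -1728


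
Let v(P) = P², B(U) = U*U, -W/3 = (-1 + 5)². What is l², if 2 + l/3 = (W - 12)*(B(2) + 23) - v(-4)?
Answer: 24147396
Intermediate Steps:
W = -48 (W = -3*(-1 + 5)² = -3*4² = -3*16 = -48)
B(U) = U²
l = -4914 (l = -6 + 3*((-48 - 12)*(2² + 23) - 1*(-4)²) = -6 + 3*(-60*(4 + 23) - 1*16) = -6 + 3*(-60*27 - 16) = -6 + 3*(-1620 - 16) = -6 + 3*(-1636) = -6 - 4908 = -4914)
l² = (-4914)² = 24147396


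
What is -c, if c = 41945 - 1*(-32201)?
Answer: -74146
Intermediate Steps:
c = 74146 (c = 41945 + 32201 = 74146)
-c = -1*74146 = -74146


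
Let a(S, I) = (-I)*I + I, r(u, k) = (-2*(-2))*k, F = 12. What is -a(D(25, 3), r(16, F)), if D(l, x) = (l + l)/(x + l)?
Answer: 2256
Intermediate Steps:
D(l, x) = 2*l/(l + x) (D(l, x) = (2*l)/(l + x) = 2*l/(l + x))
r(u, k) = 4*k
a(S, I) = I - I² (a(S, I) = -I² + I = I - I²)
-a(D(25, 3), r(16, F)) = -4*12*(1 - 4*12) = -48*(1 - 1*48) = -48*(1 - 48) = -48*(-47) = -1*(-2256) = 2256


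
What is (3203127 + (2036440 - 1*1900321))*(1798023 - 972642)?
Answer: 2756150202726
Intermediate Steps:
(3203127 + (2036440 - 1*1900321))*(1798023 - 972642) = (3203127 + (2036440 - 1900321))*825381 = (3203127 + 136119)*825381 = 3339246*825381 = 2756150202726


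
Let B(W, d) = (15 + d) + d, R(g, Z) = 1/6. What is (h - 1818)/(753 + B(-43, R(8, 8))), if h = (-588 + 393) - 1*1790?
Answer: -11409/2305 ≈ -4.9497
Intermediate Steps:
h = -1985 (h = -195 - 1790 = -1985)
R(g, Z) = ⅙
B(W, d) = 15 + 2*d
(h - 1818)/(753 + B(-43, R(8, 8))) = (-1985 - 1818)/(753 + (15 + 2*(⅙))) = -3803/(753 + (15 + ⅓)) = -3803/(753 + 46/3) = -3803/2305/3 = -3803*3/2305 = -11409/2305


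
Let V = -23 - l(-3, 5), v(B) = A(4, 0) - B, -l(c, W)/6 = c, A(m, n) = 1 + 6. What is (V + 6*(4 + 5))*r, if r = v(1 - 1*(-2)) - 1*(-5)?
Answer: 117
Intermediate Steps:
A(m, n) = 7
l(c, W) = -6*c
v(B) = 7 - B
r = 9 (r = (7 - (1 - 1*(-2))) - 1*(-5) = (7 - (1 + 2)) + 5 = (7 - 1*3) + 5 = (7 - 3) + 5 = 4 + 5 = 9)
V = -41 (V = -23 - (-6)*(-3) = -23 - 1*18 = -23 - 18 = -41)
(V + 6*(4 + 5))*r = (-41 + 6*(4 + 5))*9 = (-41 + 6*9)*9 = (-41 + 54)*9 = 13*9 = 117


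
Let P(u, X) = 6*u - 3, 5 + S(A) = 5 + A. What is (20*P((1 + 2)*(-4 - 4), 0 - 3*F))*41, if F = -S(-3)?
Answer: -120540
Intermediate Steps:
S(A) = A (S(A) = -5 + (5 + A) = A)
F = 3 (F = -1*(-3) = 3)
P(u, X) = -3 + 6*u
(20*P((1 + 2)*(-4 - 4), 0 - 3*F))*41 = (20*(-3 + 6*((1 + 2)*(-4 - 4))))*41 = (20*(-3 + 6*(3*(-8))))*41 = (20*(-3 + 6*(-24)))*41 = (20*(-3 - 144))*41 = (20*(-147))*41 = -2940*41 = -120540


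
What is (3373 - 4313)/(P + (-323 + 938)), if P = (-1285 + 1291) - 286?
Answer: -188/67 ≈ -2.8060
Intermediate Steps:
P = -280 (P = 6 - 286 = -280)
(3373 - 4313)/(P + (-323 + 938)) = (3373 - 4313)/(-280 + (-323 + 938)) = -940/(-280 + 615) = -940/335 = -940*1/335 = -188/67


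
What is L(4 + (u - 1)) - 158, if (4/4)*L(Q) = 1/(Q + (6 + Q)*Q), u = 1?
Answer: -6951/44 ≈ -157.98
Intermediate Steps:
L(Q) = 1/(Q + Q*(6 + Q)) (L(Q) = 1/(Q + (6 + Q)*Q) = 1/(Q + Q*(6 + Q)))
L(4 + (u - 1)) - 158 = 1/((4 + (1 - 1))*(7 + (4 + (1 - 1)))) - 158 = 1/((4 + 0)*(7 + (4 + 0))) - 158 = 1/(4*(7 + 4)) - 158 = (1/4)/11 - 158 = (1/4)*(1/11) - 158 = 1/44 - 158 = -6951/44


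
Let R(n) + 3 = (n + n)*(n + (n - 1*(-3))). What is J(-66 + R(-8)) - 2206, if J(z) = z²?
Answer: 17115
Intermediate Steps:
R(n) = -3 + 2*n*(3 + 2*n) (R(n) = -3 + (n + n)*(n + (n - 1*(-3))) = -3 + (2*n)*(n + (n + 3)) = -3 + (2*n)*(n + (3 + n)) = -3 + (2*n)*(3 + 2*n) = -3 + 2*n*(3 + 2*n))
J(-66 + R(-8)) - 2206 = (-66 + (-3 + 4*(-8)² + 6*(-8)))² - 2206 = (-66 + (-3 + 4*64 - 48))² - 2206 = (-66 + (-3 + 256 - 48))² - 2206 = (-66 + 205)² - 2206 = 139² - 2206 = 19321 - 2206 = 17115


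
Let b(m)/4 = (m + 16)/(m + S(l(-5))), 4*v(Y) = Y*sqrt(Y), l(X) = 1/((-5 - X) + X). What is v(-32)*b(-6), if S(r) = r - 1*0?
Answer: 6400*I*sqrt(2)/31 ≈ 291.97*I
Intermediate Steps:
l(X) = -1/5 (l(X) = 1/(-5) = -1/5)
v(Y) = Y**(3/2)/4 (v(Y) = (Y*sqrt(Y))/4 = Y**(3/2)/4)
S(r) = r (S(r) = r + 0 = r)
b(m) = 4*(16 + m)/(-1/5 + m) (b(m) = 4*((m + 16)/(m - 1/5)) = 4*((16 + m)/(-1/5 + m)) = 4*(16 + m)/(-1/5 + m))
v(-32)*b(-6) = ((-32)**(3/2)/4)*(20*(16 - 6)/(-1 + 5*(-6))) = ((-128*I*sqrt(2))/4)*(20*10/(-1 - 30)) = (-32*I*sqrt(2))*(20*10/(-31)) = (-32*I*sqrt(2))*(20*(-1/31)*10) = -32*I*sqrt(2)*(-200/31) = 6400*I*sqrt(2)/31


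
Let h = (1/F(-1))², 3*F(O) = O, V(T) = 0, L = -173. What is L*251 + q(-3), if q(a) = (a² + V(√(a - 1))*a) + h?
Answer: -43405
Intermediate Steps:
F(O) = O/3
h = 9 (h = (1/((⅓)*(-1)))² = (1/(-⅓))² = (-3)² = 9)
q(a) = 9 + a² (q(a) = (a² + 0*a) + 9 = (a² + 0) + 9 = a² + 9 = 9 + a²)
L*251 + q(-3) = -173*251 + (9 + (-3)²) = -43423 + (9 + 9) = -43423 + 18 = -43405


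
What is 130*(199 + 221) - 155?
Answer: 54445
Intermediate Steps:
130*(199 + 221) - 155 = 130*420 - 155 = 54600 - 155 = 54445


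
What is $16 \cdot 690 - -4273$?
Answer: $15313$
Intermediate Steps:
$16 \cdot 690 - -4273 = 11040 + 4273 = 15313$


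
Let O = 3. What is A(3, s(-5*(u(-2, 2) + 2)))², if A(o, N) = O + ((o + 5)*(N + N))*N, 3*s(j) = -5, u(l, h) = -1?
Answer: 182329/81 ≈ 2251.0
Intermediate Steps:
s(j) = -5/3 (s(j) = (⅓)*(-5) = -5/3)
A(o, N) = 3 + 2*N²*(5 + o) (A(o, N) = 3 + ((o + 5)*(N + N))*N = 3 + ((5 + o)*(2*N))*N = 3 + (2*N*(5 + o))*N = 3 + 2*N²*(5 + o))
A(3, s(-5*(u(-2, 2) + 2)))² = (3 + 10*(-5/3)² + 2*3*(-5/3)²)² = (3 + 10*(25/9) + 2*3*(25/9))² = (3 + 250/9 + 50/3)² = (427/9)² = 182329/81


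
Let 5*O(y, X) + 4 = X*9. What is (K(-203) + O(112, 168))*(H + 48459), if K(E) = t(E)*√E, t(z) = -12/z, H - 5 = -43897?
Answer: 6887036/5 + 54804*I*√203/203 ≈ 1.3774e+6 + 3846.5*I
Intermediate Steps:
H = -43892 (H = 5 - 43897 = -43892)
O(y, X) = -⅘ + 9*X/5 (O(y, X) = -⅘ + (X*9)/5 = -⅘ + (9*X)/5 = -⅘ + 9*X/5)
K(E) = -12/√E (K(E) = (-12/E)*√E = -12/√E)
(K(-203) + O(112, 168))*(H + 48459) = (-(-12)*I*√203/203 + (-⅘ + (9/5)*168))*(-43892 + 48459) = (-(-12)*I*√203/203 + (-⅘ + 1512/5))*4567 = (12*I*√203/203 + 1508/5)*4567 = (1508/5 + 12*I*√203/203)*4567 = 6887036/5 + 54804*I*√203/203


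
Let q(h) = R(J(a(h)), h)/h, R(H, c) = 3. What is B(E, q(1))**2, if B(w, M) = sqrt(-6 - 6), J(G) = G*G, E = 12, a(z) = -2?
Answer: -12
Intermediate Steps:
J(G) = G**2
q(h) = 3/h
B(w, M) = 2*I*sqrt(3) (B(w, M) = sqrt(-12) = 2*I*sqrt(3))
B(E, q(1))**2 = (2*I*sqrt(3))**2 = -12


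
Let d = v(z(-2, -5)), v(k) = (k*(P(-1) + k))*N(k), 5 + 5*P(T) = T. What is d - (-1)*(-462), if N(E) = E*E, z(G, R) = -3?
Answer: -1743/5 ≈ -348.60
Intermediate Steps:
P(T) = -1 + T/5
N(E) = E**2
v(k) = k**3*(-6/5 + k) (v(k) = (k*((-1 + (1/5)*(-1)) + k))*k**2 = (k*((-1 - 1/5) + k))*k**2 = (k*(-6/5 + k))*k**2 = k**3*(-6/5 + k))
d = 567/5 (d = (-3)**3*(-6/5 - 3) = -27*(-21/5) = 567/5 ≈ 113.40)
d - (-1)*(-462) = 567/5 - (-1)*(-462) = 567/5 - 1*462 = 567/5 - 462 = -1743/5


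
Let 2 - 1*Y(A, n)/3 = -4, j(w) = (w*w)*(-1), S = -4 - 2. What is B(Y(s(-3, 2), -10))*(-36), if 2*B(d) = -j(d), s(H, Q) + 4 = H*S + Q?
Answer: -5832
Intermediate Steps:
S = -6
s(H, Q) = -4 + Q - 6*H (s(H, Q) = -4 + (H*(-6) + Q) = -4 + (-6*H + Q) = -4 + (Q - 6*H) = -4 + Q - 6*H)
j(w) = -w² (j(w) = w²*(-1) = -w²)
Y(A, n) = 18 (Y(A, n) = 6 - 3*(-4) = 6 + 12 = 18)
B(d) = d²/2 (B(d) = (-(-1)*d²)/2 = d²/2)
B(Y(s(-3, 2), -10))*(-36) = ((½)*18²)*(-36) = ((½)*324)*(-36) = 162*(-36) = -5832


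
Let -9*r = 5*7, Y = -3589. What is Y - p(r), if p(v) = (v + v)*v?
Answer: -293159/81 ≈ -3619.2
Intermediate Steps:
r = -35/9 (r = -5*7/9 = -⅑*35 = -35/9 ≈ -3.8889)
p(v) = 2*v² (p(v) = (2*v)*v = 2*v²)
Y - p(r) = -3589 - 2*(-35/9)² = -3589 - 2*1225/81 = -3589 - 1*2450/81 = -3589 - 2450/81 = -293159/81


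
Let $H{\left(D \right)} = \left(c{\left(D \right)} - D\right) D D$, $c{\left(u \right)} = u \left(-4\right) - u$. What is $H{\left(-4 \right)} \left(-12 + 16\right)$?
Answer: $1536$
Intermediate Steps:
$c{\left(u \right)} = - 5 u$ ($c{\left(u \right)} = - 4 u - u = - 5 u$)
$H{\left(D \right)} = - 6 D^{3}$ ($H{\left(D \right)} = \left(- 5 D - D\right) D D = - 6 D D D = - 6 D^{2} D = - 6 D^{3}$)
$H{\left(-4 \right)} \left(-12 + 16\right) = - 6 \left(-4\right)^{3} \left(-12 + 16\right) = \left(-6\right) \left(-64\right) 4 = 384 \cdot 4 = 1536$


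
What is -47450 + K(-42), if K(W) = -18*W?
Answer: -46694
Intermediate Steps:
-47450 + K(-42) = -47450 - 18*(-42) = -47450 + 756 = -46694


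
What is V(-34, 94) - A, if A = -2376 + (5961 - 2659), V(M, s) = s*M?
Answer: -4122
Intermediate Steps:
V(M, s) = M*s
A = 926 (A = -2376 + 3302 = 926)
V(-34, 94) - A = -34*94 - 1*926 = -3196 - 926 = -4122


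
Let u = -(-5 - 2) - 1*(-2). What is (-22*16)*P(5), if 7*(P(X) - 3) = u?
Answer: -10560/7 ≈ -1508.6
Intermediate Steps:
u = 9 (u = -1*(-7) + 2 = 7 + 2 = 9)
P(X) = 30/7 (P(X) = 3 + (⅐)*9 = 3 + 9/7 = 30/7)
(-22*16)*P(5) = -22*16*(30/7) = -352*30/7 = -10560/7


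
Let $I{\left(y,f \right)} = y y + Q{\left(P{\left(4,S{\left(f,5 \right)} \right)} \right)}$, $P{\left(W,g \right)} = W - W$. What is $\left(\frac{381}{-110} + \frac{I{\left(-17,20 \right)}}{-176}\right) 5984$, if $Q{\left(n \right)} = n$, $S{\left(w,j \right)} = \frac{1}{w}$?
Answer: $- \frac{152762}{5} \approx -30552.0$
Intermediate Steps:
$P{\left(W,g \right)} = 0$
$I{\left(y,f \right)} = y^{2}$ ($I{\left(y,f \right)} = y y + 0 = y^{2} + 0 = y^{2}$)
$\left(\frac{381}{-110} + \frac{I{\left(-17,20 \right)}}{-176}\right) 5984 = \left(\frac{381}{-110} + \frac{\left(-17\right)^{2}}{-176}\right) 5984 = \left(381 \left(- \frac{1}{110}\right) + 289 \left(- \frac{1}{176}\right)\right) 5984 = \left(- \frac{381}{110} - \frac{289}{176}\right) 5984 = \left(- \frac{4493}{880}\right) 5984 = - \frac{152762}{5}$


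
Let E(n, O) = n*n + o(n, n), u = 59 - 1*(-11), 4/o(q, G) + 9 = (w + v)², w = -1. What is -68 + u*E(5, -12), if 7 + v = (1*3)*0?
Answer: 18558/11 ≈ 1687.1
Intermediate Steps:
v = -7 (v = -7 + (1*3)*0 = -7 + 3*0 = -7 + 0 = -7)
o(q, G) = 4/55 (o(q, G) = 4/(-9 + (-1 - 7)²) = 4/(-9 + (-8)²) = 4/(-9 + 64) = 4/55)
u = 70 (u = 59 + 11 = 70)
E(n, O) = 4/55 + n² (E(n, O) = n*n + 4/55 = n² + 4/55 = 4/55 + n²)
-68 + u*E(5, -12) = -68 + 70*(4/55 + 5²) = -68 + 70*(4/55 + 25) = -68 + 70*(1379/55) = -68 + 19306/11 = 18558/11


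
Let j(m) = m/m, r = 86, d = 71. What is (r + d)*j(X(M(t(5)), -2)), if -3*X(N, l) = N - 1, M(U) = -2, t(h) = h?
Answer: 157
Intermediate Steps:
X(N, l) = 1/3 - N/3 (X(N, l) = -(N - 1)/3 = -(-1 + N)/3 = 1/3 - N/3)
j(m) = 1
(r + d)*j(X(M(t(5)), -2)) = (86 + 71)*1 = 157*1 = 157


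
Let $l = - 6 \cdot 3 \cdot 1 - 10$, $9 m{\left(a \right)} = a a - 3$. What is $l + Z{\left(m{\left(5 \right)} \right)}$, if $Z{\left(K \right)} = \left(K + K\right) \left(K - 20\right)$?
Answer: $- \frac{9220}{81} \approx -113.83$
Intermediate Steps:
$m{\left(a \right)} = - \frac{1}{3} + \frac{a^{2}}{9}$ ($m{\left(a \right)} = \frac{a a - 3}{9} = \frac{a^{2} - 3}{9} = \frac{-3 + a^{2}}{9} = - \frac{1}{3} + \frac{a^{2}}{9}$)
$Z{\left(K \right)} = 2 K \left(-20 + K\right)$
$l = -28$ ($l = \left(-6\right) 3 - 10 = -18 - 10 = -28$)
$l + Z{\left(m{\left(5 \right)} \right)} = -28 + 2 \left(- \frac{1}{3} + \frac{5^{2}}{9}\right) \left(-20 - \left(\frac{1}{3} - \frac{5^{2}}{9}\right)\right) = -28 + 2 \left(- \frac{1}{3} + \frac{1}{9} \cdot 25\right) \left(-20 + \left(- \frac{1}{3} + \frac{1}{9} \cdot 25\right)\right) = -28 + 2 \left(- \frac{1}{3} + \frac{25}{9}\right) \left(-20 + \left(- \frac{1}{3} + \frac{25}{9}\right)\right) = -28 + 2 \cdot \frac{22}{9} \left(-20 + \frac{22}{9}\right) = -28 + 2 \cdot \frac{22}{9} \left(- \frac{158}{9}\right) = -28 - \frac{6952}{81} = - \frac{9220}{81}$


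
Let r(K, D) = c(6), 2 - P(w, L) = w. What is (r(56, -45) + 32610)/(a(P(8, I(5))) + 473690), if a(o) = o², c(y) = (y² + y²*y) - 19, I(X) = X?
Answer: 32843/473726 ≈ 0.069329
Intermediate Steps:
P(w, L) = 2 - w
c(y) = -19 + y² + y³ (c(y) = (y² + y³) - 19 = -19 + y² + y³)
r(K, D) = 233 (r(K, D) = -19 + 6² + 6³ = -19 + 36 + 216 = 233)
(r(56, -45) + 32610)/(a(P(8, I(5))) + 473690) = (233 + 32610)/((2 - 1*8)² + 473690) = 32843/((2 - 8)² + 473690) = 32843/((-6)² + 473690) = 32843/(36 + 473690) = 32843/473726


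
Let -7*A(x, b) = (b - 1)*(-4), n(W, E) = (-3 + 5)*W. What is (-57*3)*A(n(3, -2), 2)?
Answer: -684/7 ≈ -97.714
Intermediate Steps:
n(W, E) = 2*W
A(x, b) = -4/7 + 4*b/7 (A(x, b) = -(b - 1)*(-4)/7 = -(-1 + b)*(-4)/7 = -(4 - 4*b)/7 = -4/7 + 4*b/7)
(-57*3)*A(n(3, -2), 2) = (-57*3)*(-4/7 + (4/7)*2) = (-19*9)*(-4/7 + 8/7) = -171*4/7 = -684/7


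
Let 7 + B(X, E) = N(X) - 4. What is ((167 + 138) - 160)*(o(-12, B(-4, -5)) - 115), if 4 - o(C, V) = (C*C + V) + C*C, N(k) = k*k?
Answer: -58580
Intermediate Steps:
N(k) = k**2
B(X, E) = -11 + X**2 (B(X, E) = -7 + (X**2 - 4) = -7 + (-4 + X**2) = -11 + X**2)
o(C, V) = 4 - V - 2*C**2 (o(C, V) = 4 - ((C*C + V) + C*C) = 4 - ((C**2 + V) + C**2) = 4 - ((V + C**2) + C**2) = 4 - (V + 2*C**2) = 4 + (-V - 2*C**2) = 4 - V - 2*C**2)
((167 + 138) - 160)*(o(-12, B(-4, -5)) - 115) = ((167 + 138) - 160)*((4 - (-11 + (-4)**2) - 2*(-12)**2) - 115) = (305 - 160)*((4 - (-11 + 16) - 2*144) - 115) = 145*((4 - 1*5 - 288) - 115) = 145*((4 - 5 - 288) - 115) = 145*(-289 - 115) = 145*(-404) = -58580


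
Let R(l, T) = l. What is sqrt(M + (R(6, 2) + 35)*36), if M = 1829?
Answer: sqrt(3305) ≈ 57.489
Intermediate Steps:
sqrt(M + (R(6, 2) + 35)*36) = sqrt(1829 + (6 + 35)*36) = sqrt(1829 + 41*36) = sqrt(1829 + 1476) = sqrt(3305)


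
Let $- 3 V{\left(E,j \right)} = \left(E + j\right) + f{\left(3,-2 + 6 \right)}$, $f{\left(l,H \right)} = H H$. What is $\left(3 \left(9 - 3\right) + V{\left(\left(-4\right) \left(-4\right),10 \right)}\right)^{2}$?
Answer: $16$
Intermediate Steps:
$f{\left(l,H \right)} = H^{2}$
$V{\left(E,j \right)} = - \frac{16}{3} - \frac{E}{3} - \frac{j}{3}$ ($V{\left(E,j \right)} = - \frac{\left(E + j\right) + \left(-2 + 6\right)^{2}}{3} = - \frac{\left(E + j\right) + 4^{2}}{3} = - \frac{\left(E + j\right) + 16}{3} = - \frac{16 + E + j}{3} = - \frac{16}{3} - \frac{E}{3} - \frac{j}{3}$)
$\left(3 \left(9 - 3\right) + V{\left(\left(-4\right) \left(-4\right),10 \right)}\right)^{2} = \left(3 \left(9 - 3\right) - \left(\frac{26}{3} + \frac{1}{3} \left(-4\right) \left(-4\right)\right)\right)^{2} = \left(3 \cdot 6 - 14\right)^{2} = \left(18 - 14\right)^{2} = 4^{2} = 16$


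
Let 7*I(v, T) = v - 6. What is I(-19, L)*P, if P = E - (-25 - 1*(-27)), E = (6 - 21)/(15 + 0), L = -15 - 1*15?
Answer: 75/7 ≈ 10.714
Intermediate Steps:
L = -30 (L = -15 - 15 = -30)
I(v, T) = -6/7 + v/7 (I(v, T) = (v - 6)/7 = (-6 + v)/7 = -6/7 + v/7)
E = -1 (E = -15/15 = -15*1/15 = -1)
P = -3 (P = -1 - (-25 - 1*(-27)) = -1 - (-25 + 27) = -1 - 1*2 = -1 - 2 = -3)
I(-19, L)*P = (-6/7 + (⅐)*(-19))*(-3) = (-6/7 - 19/7)*(-3) = -25/7*(-3) = 75/7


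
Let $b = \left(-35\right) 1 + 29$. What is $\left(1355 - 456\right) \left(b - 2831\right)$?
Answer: $-2550463$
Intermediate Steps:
$b = -6$ ($b = -35 + 29 = -6$)
$\left(1355 - 456\right) \left(b - 2831\right) = \left(1355 - 456\right) \left(-6 - 2831\right) = 899 \left(-2837\right) = -2550463$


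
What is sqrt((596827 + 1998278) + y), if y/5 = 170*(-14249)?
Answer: I*sqrt(9516545) ≈ 3084.9*I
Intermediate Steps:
y = -12111650 (y = 5*(170*(-14249)) = 5*(-2422330) = -12111650)
sqrt((596827 + 1998278) + y) = sqrt((596827 + 1998278) - 12111650) = sqrt(2595105 - 12111650) = sqrt(-9516545) = I*sqrt(9516545)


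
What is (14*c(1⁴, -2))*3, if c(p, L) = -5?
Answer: -210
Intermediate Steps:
(14*c(1⁴, -2))*3 = (14*(-5))*3 = -70*3 = -210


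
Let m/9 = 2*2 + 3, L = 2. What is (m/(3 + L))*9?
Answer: 567/5 ≈ 113.40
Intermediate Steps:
m = 63 (m = 9*(2*2 + 3) = 9*(4 + 3) = 9*7 = 63)
(m/(3 + L))*9 = (63/(3 + 2))*9 = (63/5)*9 = 567/5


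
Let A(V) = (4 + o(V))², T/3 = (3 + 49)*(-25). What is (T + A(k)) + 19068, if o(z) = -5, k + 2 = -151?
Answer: 15169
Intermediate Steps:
k = -153 (k = -2 - 151 = -153)
T = -3900 (T = 3*((3 + 49)*(-25)) = 3*(52*(-25)) = 3*(-1300) = -3900)
A(V) = 1 (A(V) = (4 - 5)² = (-1)² = 1)
(T + A(k)) + 19068 = (-3900 + 1) + 19068 = -3899 + 19068 = 15169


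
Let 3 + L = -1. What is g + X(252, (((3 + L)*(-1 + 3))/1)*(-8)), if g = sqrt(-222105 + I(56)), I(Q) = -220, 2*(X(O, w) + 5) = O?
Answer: 121 + 5*I*sqrt(8893) ≈ 121.0 + 471.51*I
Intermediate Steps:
L = -4 (L = -3 - 1 = -4)
X(O, w) = -5 + O/2
g = 5*I*sqrt(8893) (g = sqrt(-222105 - 220) = sqrt(-222325) = 5*I*sqrt(8893) ≈ 471.51*I)
g + X(252, (((3 + L)*(-1 + 3))/1)*(-8)) = 5*I*sqrt(8893) + (-5 + (1/2)*252) = 5*I*sqrt(8893) + (-5 + 126) = 5*I*sqrt(8893) + 121 = 121 + 5*I*sqrt(8893)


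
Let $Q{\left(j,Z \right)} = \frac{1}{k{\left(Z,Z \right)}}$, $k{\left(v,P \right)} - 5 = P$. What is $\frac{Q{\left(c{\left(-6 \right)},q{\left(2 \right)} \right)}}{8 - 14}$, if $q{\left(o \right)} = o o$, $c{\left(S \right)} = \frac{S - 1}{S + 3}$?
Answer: $- \frac{1}{54} \approx -0.018519$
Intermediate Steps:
$c{\left(S \right)} = \frac{-1 + S}{3 + S}$
$k{\left(v,P \right)} = 5 + P$
$q{\left(o \right)} = o^{2}$
$Q{\left(j,Z \right)} = \frac{1}{5 + Z}$
$\frac{Q{\left(c{\left(-6 \right)},q{\left(2 \right)} \right)}}{8 - 14} = \frac{1}{\left(8 - 14\right) \left(5 + 2^{2}\right)} = \frac{1}{\left(-6\right) \left(5 + 4\right)} = - \frac{1}{6 \cdot 9} = \left(- \frac{1}{6}\right) \frac{1}{9} = - \frac{1}{54}$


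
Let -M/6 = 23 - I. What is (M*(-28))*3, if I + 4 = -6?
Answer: 16632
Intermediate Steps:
I = -10 (I = -4 - 6 = -10)
M = -198 (M = -6*(23 - 1*(-10)) = -6*(23 + 10) = -6*33 = -198)
(M*(-28))*3 = -198*(-28)*3 = 5544*3 = 16632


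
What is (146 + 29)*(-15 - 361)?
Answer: -65800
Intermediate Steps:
(146 + 29)*(-15 - 361) = 175*(-376) = -65800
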